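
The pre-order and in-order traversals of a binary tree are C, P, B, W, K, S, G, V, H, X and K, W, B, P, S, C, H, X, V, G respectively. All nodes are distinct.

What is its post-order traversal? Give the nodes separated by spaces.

The first element of pre-order is the root; it splits in-order into left and right subtrees.
Root C: left subtree has 5 nodes {K, W, B, P, S}, right has 4 {H, X, V, G}.
  Root P: left subtree has 3 nodes {K, W, B}, right has 1 {S}.
    Root B: left subtree has 2 nodes {K, W}, right has 0 { }.
      Root W: left subtree has 1 node {K}, right has 0 { }.
  Root G: left subtree has 3 nodes {H, X, V}, right has 0 { }.
    Root V: left subtree has 2 nodes {H, X}, right has 0 { }.
      Root H: left subtree has 0 nodes { }, right has 1 {X}.

K W B S P X H V G C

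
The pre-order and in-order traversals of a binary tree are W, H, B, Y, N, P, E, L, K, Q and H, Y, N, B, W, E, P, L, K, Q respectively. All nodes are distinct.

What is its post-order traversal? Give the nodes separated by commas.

N, Y, B, H, E, Q, K, L, P, W

The first element of pre-order is the root; it splits in-order into left and right subtrees.
Root W: left subtree has 4 nodes {H, Y, N, B}, right has 5 {E, P, L, K, Q}.
  Root H: left subtree has 0 nodes { }, right has 3 {Y, N, B}.
    Root B: left subtree has 2 nodes {Y, N}, right has 0 { }.
      Root Y: left subtree has 0 nodes { }, right has 1 {N}.
  Root P: left subtree has 1 node {E}, right has 3 {L, K, Q}.
    Root L: left subtree has 0 nodes { }, right has 2 {K, Q}.
      Root K: left subtree has 0 nodes { }, right has 1 {Q}.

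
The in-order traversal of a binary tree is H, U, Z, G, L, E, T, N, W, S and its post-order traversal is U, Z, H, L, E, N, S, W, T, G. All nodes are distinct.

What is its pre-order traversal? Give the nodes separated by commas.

The last element of post-order is the root; it splits in-order into left and right subtrees.
Root G: left subtree has 3 nodes {H, U, Z}, right has 6 {L, E, T, N, W, S}.
  Root H: left subtree has 0 nodes { }, right has 2 {U, Z}.
    Root Z: left subtree has 1 node {U}, right has 0 { }.
  Root T: left subtree has 2 nodes {L, E}, right has 3 {N, W, S}.
    Root E: left subtree has 1 node {L}, right has 0 { }.
    Root W: left subtree has 1 node {N}, right has 1 {S}.

G, H, Z, U, T, E, L, W, N, S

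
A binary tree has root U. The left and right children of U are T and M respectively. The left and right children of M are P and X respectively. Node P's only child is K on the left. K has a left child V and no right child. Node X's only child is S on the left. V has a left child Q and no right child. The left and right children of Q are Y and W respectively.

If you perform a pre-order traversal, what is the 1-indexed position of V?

Pre-order visits the node, then its left subtree, then its right subtree.
Visit U.
At U: go left to T.
  T is a leaf — visit T.
At U: go right to M.
  Visit M.
  At M: go left to P.
    Visit P.
    At P: go left to K.
      Visit K.
      At K: go left to V.
        Visit V.
        At V: go left to Q.
          Visit Q.
          At Q: go left to Y.
            Y is a leaf — visit Y.
          At Q: go right to W.
            W is a leaf — visit W.
        At V: no right child.
      At K: no right child.
    At P: no right child.
  At M: go right to X.
    Visit X.
    At X: go left to S.
      S is a leaf — visit S.
    At X: no right child.
Full pre-order sequence: U, T, M, P, K, V, Q, Y, W, X, S.

6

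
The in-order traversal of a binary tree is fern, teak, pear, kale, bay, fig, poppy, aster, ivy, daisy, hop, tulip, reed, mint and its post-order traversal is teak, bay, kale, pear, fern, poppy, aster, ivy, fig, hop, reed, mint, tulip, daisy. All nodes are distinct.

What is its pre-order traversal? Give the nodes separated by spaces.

daisy fig fern pear teak kale bay ivy aster poppy tulip hop mint reed

The last element of post-order is the root; it splits in-order into left and right subtrees.
Root daisy: left subtree has 9 nodes {fern, teak, pear, kale, bay, fig, poppy, aster, ivy}, right has 4 {hop, tulip, reed, mint}.
  Root fig: left subtree has 5 nodes {fern, teak, pear, kale, bay}, right has 3 {poppy, aster, ivy}.
    Root fern: left subtree has 0 nodes { }, right has 4 {teak, pear, kale, bay}.
      Root pear: left subtree has 1 node {teak}, right has 2 {kale, bay}.
        Root kale: left subtree has 0 nodes { }, right has 1 {bay}.
    Root ivy: left subtree has 2 nodes {poppy, aster}, right has 0 { }.
      Root aster: left subtree has 1 node {poppy}, right has 0 { }.
  Root tulip: left subtree has 1 node {hop}, right has 2 {reed, mint}.
    Root mint: left subtree has 1 node {reed}, right has 0 { }.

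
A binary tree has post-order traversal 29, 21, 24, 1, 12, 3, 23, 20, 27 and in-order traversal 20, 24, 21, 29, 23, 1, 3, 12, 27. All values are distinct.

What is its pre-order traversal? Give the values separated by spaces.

27 20 23 24 21 29 3 1 12

The last element of post-order is the root; it splits in-order into left and right subtrees.
Root 27: left subtree has 8 nodes {20, 24, 21, 29, 23, 1, 3, 12}, right has 0 { }.
  Root 20: left subtree has 0 nodes { }, right has 7 {24, 21, 29, 23, 1, 3, 12}.
    Root 23: left subtree has 3 nodes {24, 21, 29}, right has 3 {1, 3, 12}.
      Root 24: left subtree has 0 nodes { }, right has 2 {21, 29}.
        Root 21: left subtree has 0 nodes { }, right has 1 {29}.
      Root 3: left subtree has 1 node {1}, right has 1 {12}.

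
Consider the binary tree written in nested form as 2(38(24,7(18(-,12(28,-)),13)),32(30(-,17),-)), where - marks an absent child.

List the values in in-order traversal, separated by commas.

In-order visits the left subtree, then the node, then the right subtree.
At 2: go left to 38.
  At 38: go left to 24.
    24 is a leaf — visit 24.
  Visit 38.
  At 38: go right to 7.
    At 7: go left to 18.
      At 18: no left child.
      Visit 18.
      At 18: go right to 12.
        At 12: go left to 28.
          28 is a leaf — visit 28.
        Visit 12.
        At 12: no right child.
    Visit 7.
    At 7: go right to 13.
      13 is a leaf — visit 13.
Visit 2.
At 2: go right to 32.
  At 32: go left to 30.
    At 30: no left child.
    Visit 30.
    At 30: go right to 17.
      17 is a leaf — visit 17.
  Visit 32.
  At 32: no right child.

24, 38, 18, 28, 12, 7, 13, 2, 30, 17, 32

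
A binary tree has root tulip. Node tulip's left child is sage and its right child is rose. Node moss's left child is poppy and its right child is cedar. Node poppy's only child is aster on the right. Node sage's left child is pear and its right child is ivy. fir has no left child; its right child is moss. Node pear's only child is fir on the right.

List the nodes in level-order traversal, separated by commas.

tulip, sage, rose, pear, ivy, fir, moss, poppy, cedar, aster

Level-order visits nodes level by level from the root, left to right within each level.
Level 0: tulip
Level 1: sage, rose
Level 2: pear, ivy
Level 3: fir
Level 4: moss
Level 5: poppy, cedar
Level 6: aster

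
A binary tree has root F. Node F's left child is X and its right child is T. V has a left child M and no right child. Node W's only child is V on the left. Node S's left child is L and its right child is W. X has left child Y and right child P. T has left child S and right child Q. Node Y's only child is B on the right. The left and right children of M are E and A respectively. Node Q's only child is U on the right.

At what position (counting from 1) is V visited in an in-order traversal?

In-order visits the left subtree, then the node, then the right subtree.
At F: go left to X.
  At X: go left to Y.
    At Y: no left child.
    Visit Y.
    At Y: go right to B.
      B is a leaf — visit B.
  Visit X.
  At X: go right to P.
    P is a leaf — visit P.
Visit F.
At F: go right to T.
  At T: go left to S.
    At S: go left to L.
      L is a leaf — visit L.
    Visit S.
    At S: go right to W.
      At W: go left to V.
        At V: go left to M.
          At M: go left to E.
            E is a leaf — visit E.
          Visit M.
          At M: go right to A.
            A is a leaf — visit A.
        Visit V.
        At V: no right child.
      Visit W.
      At W: no right child.
  Visit T.
  At T: go right to Q.
    At Q: no left child.
    Visit Q.
    At Q: go right to U.
      U is a leaf — visit U.
Full in-order sequence: Y, B, X, P, F, L, S, E, M, A, V, W, T, Q, U.

11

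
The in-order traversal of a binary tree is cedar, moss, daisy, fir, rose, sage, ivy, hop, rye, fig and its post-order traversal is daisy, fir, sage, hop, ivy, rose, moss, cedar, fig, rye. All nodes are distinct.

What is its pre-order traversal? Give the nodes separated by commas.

rye, cedar, moss, rose, fir, daisy, ivy, sage, hop, fig

The last element of post-order is the root; it splits in-order into left and right subtrees.
Root rye: left subtree has 8 nodes {cedar, moss, daisy, fir, rose, sage, ivy, hop}, right has 1 {fig}.
  Root cedar: left subtree has 0 nodes { }, right has 7 {moss, daisy, fir, rose, sage, ivy, hop}.
    Root moss: left subtree has 0 nodes { }, right has 6 {daisy, fir, rose, sage, ivy, hop}.
      Root rose: left subtree has 2 nodes {daisy, fir}, right has 3 {sage, ivy, hop}.
        Root fir: left subtree has 1 node {daisy}, right has 0 { }.
        Root ivy: left subtree has 1 node {sage}, right has 1 {hop}.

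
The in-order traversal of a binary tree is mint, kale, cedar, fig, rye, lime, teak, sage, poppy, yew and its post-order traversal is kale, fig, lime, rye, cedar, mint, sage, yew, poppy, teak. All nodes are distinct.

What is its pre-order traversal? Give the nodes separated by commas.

The last element of post-order is the root; it splits in-order into left and right subtrees.
Root teak: left subtree has 6 nodes {mint, kale, cedar, fig, rye, lime}, right has 3 {sage, poppy, yew}.
  Root mint: left subtree has 0 nodes { }, right has 5 {kale, cedar, fig, rye, lime}.
    Root cedar: left subtree has 1 node {kale}, right has 3 {fig, rye, lime}.
      Root rye: left subtree has 1 node {fig}, right has 1 {lime}.
  Root poppy: left subtree has 1 node {sage}, right has 1 {yew}.

teak, mint, cedar, kale, rye, fig, lime, poppy, sage, yew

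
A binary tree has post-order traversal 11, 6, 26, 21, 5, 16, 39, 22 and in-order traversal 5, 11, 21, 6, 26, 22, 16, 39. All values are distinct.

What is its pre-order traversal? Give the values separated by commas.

22, 5, 21, 11, 26, 6, 39, 16

The last element of post-order is the root; it splits in-order into left and right subtrees.
Root 22: left subtree has 5 nodes {5, 11, 21, 6, 26}, right has 2 {16, 39}.
  Root 5: left subtree has 0 nodes { }, right has 4 {11, 21, 6, 26}.
    Root 21: left subtree has 1 node {11}, right has 2 {6, 26}.
      Root 26: left subtree has 1 node {6}, right has 0 { }.
  Root 39: left subtree has 1 node {16}, right has 0 { }.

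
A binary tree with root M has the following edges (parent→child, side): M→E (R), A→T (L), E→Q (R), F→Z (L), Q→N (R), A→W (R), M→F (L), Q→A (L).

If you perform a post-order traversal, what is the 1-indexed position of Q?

7

Post-order visits the left subtree, then the right subtree, then the node.
At M: go left to F.
  At F: go left to Z.
    Z is a leaf — visit Z.
  At F: no right child.
  Visit F.
At M: go right to E.
  At E: no left child.
  At E: go right to Q.
    At Q: go left to A.
      At A: go left to T.
        T is a leaf — visit T.
      At A: go right to W.
        W is a leaf — visit W.
      Visit A.
    At Q: go right to N.
      N is a leaf — visit N.
    Visit Q.
  Visit E.
Visit M.
Full post-order sequence: Z, F, T, W, A, N, Q, E, M.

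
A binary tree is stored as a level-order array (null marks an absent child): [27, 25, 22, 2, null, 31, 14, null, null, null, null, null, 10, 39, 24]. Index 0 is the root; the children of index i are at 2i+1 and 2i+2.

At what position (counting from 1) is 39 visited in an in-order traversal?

In-order visits the left subtree, then the node, then the right subtree.
At 27: go left to 25.
  At 25: go left to 2.
    2 is a leaf — visit 2.
  Visit 25.
  At 25: no right child.
Visit 27.
At 27: go right to 22.
  At 22: go left to 31.
    At 31: no left child.
    Visit 31.
    At 31: go right to 10.
      10 is a leaf — visit 10.
  Visit 22.
  At 22: go right to 14.
    At 14: go left to 39.
      39 is a leaf — visit 39.
    Visit 14.
    At 14: go right to 24.
      24 is a leaf — visit 24.
Full in-order sequence: 2, 25, 27, 31, 10, 22, 39, 14, 24.

7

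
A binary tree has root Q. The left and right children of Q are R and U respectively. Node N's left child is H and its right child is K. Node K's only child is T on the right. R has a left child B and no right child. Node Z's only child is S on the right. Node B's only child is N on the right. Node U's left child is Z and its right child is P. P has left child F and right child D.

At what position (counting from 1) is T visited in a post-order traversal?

Post-order visits the left subtree, then the right subtree, then the node.
At Q: go left to R.
  At R: go left to B.
    At B: no left child.
    At B: go right to N.
      At N: go left to H.
        H is a leaf — visit H.
      At N: go right to K.
        At K: no left child.
        At K: go right to T.
          T is a leaf — visit T.
        Visit K.
      Visit N.
    Visit B.
  At R: no right child.
  Visit R.
At Q: go right to U.
  At U: go left to Z.
    At Z: no left child.
    At Z: go right to S.
      S is a leaf — visit S.
    Visit Z.
  At U: go right to P.
    At P: go left to F.
      F is a leaf — visit F.
    At P: go right to D.
      D is a leaf — visit D.
    Visit P.
  Visit U.
Visit Q.
Full post-order sequence: H, T, K, N, B, R, S, Z, F, D, P, U, Q.

2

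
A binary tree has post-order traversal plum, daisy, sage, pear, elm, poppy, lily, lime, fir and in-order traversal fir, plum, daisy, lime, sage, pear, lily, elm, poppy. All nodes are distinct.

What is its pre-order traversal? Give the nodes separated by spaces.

The last element of post-order is the root; it splits in-order into left and right subtrees.
Root fir: left subtree has 0 nodes { }, right has 8 {plum, daisy, lime, sage, pear, lily, elm, poppy}.
  Root lime: left subtree has 2 nodes {plum, daisy}, right has 5 {sage, pear, lily, elm, poppy}.
    Root daisy: left subtree has 1 node {plum}, right has 0 { }.
    Root lily: left subtree has 2 nodes {sage, pear}, right has 2 {elm, poppy}.
      Root pear: left subtree has 1 node {sage}, right has 0 { }.
      Root poppy: left subtree has 1 node {elm}, right has 0 { }.

fir lime daisy plum lily pear sage poppy elm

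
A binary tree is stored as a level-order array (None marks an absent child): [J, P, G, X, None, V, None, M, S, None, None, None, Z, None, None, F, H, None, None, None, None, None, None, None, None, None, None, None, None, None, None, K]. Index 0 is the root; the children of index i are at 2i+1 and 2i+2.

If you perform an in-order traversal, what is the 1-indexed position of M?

3

In-order visits the left subtree, then the node, then the right subtree.
At J: go left to P.
  At P: go left to X.
    At X: go left to M.
      At M: go left to F.
        At F: go left to K.
          K is a leaf — visit K.
        Visit F.
        At F: no right child.
      Visit M.
      At M: go right to H.
        H is a leaf — visit H.
    Visit X.
    At X: go right to S.
      S is a leaf — visit S.
  Visit P.
  At P: no right child.
Visit J.
At J: go right to G.
  At G: go left to V.
    At V: no left child.
    Visit V.
    At V: go right to Z.
      Z is a leaf — visit Z.
  Visit G.
  At G: no right child.
Full in-order sequence: K, F, M, H, X, S, P, J, V, Z, G.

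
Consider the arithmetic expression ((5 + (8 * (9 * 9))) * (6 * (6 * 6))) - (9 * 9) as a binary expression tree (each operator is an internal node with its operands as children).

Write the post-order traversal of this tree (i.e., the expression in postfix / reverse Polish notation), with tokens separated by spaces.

5 8 9 9 * * + 6 6 6 * * * 9 9 * -

Post-order on an expression tree gives postfix notation: for each operator, emit left operand, right operand, then the operator.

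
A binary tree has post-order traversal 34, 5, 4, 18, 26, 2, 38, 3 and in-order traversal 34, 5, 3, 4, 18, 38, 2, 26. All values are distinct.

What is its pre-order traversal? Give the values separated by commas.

3, 5, 34, 38, 18, 4, 2, 26

The last element of post-order is the root; it splits in-order into left and right subtrees.
Root 3: left subtree has 2 nodes {34, 5}, right has 5 {4, 18, 38, 2, 26}.
  Root 5: left subtree has 1 node {34}, right has 0 { }.
  Root 38: left subtree has 2 nodes {4, 18}, right has 2 {2, 26}.
    Root 18: left subtree has 1 node {4}, right has 0 { }.
    Root 2: left subtree has 0 nodes { }, right has 1 {26}.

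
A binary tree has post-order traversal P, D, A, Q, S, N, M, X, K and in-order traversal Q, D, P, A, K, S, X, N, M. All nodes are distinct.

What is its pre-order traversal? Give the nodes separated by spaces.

K Q A D P X S M N

The last element of post-order is the root; it splits in-order into left and right subtrees.
Root K: left subtree has 4 nodes {Q, D, P, A}, right has 4 {S, X, N, M}.
  Root Q: left subtree has 0 nodes { }, right has 3 {D, P, A}.
    Root A: left subtree has 2 nodes {D, P}, right has 0 { }.
      Root D: left subtree has 0 nodes { }, right has 1 {P}.
  Root X: left subtree has 1 node {S}, right has 2 {N, M}.
    Root M: left subtree has 1 node {N}, right has 0 { }.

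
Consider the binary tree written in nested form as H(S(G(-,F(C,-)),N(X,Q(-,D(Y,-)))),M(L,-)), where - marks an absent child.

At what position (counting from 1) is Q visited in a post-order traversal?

7

Post-order visits the left subtree, then the right subtree, then the node.
At H: go left to S.
  At S: go left to G.
    At G: no left child.
    At G: go right to F.
      At F: go left to C.
        C is a leaf — visit C.
      At F: no right child.
      Visit F.
    Visit G.
  At S: go right to N.
    At N: go left to X.
      X is a leaf — visit X.
    At N: go right to Q.
      At Q: no left child.
      At Q: go right to D.
        At D: go left to Y.
          Y is a leaf — visit Y.
        At D: no right child.
        Visit D.
      Visit Q.
    Visit N.
  Visit S.
At H: go right to M.
  At M: go left to L.
    L is a leaf — visit L.
  At M: no right child.
  Visit M.
Visit H.
Full post-order sequence: C, F, G, X, Y, D, Q, N, S, L, M, H.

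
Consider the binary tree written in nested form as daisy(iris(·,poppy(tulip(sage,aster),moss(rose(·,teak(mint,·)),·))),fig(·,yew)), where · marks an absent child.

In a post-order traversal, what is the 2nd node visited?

Post-order visits the left subtree, then the right subtree, then the node.
At daisy: go left to iris.
  At iris: no left child.
  At iris: go right to poppy.
    At poppy: go left to tulip.
      At tulip: go left to sage.
        sage is a leaf — visit sage.
      At tulip: go right to aster.
        aster is a leaf — visit aster.
      Visit tulip.
    At poppy: go right to moss.
      At moss: go left to rose.
        At rose: no left child.
        At rose: go right to teak.
          At teak: go left to mint.
            mint is a leaf — visit mint.
          At teak: no right child.
          Visit teak.
        Visit rose.
      At moss: no right child.
      Visit moss.
    Visit poppy.
  Visit iris.
At daisy: go right to fig.
  At fig: no left child.
  At fig: go right to yew.
    yew is a leaf — visit yew.
  Visit fig.
Visit daisy.
Full post-order sequence: sage, aster, tulip, mint, teak, rose, moss, poppy, iris, yew, fig, daisy.

aster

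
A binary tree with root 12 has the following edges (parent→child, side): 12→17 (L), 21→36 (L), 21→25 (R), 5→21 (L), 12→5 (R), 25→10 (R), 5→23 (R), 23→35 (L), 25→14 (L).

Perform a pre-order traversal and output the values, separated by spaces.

Pre-order visits the node, then its left subtree, then its right subtree.
Visit 12.
At 12: go left to 17.
  17 is a leaf — visit 17.
At 12: go right to 5.
  Visit 5.
  At 5: go left to 21.
    Visit 21.
    At 21: go left to 36.
      36 is a leaf — visit 36.
    At 21: go right to 25.
      Visit 25.
      At 25: go left to 14.
        14 is a leaf — visit 14.
      At 25: go right to 10.
        10 is a leaf — visit 10.
  At 5: go right to 23.
    Visit 23.
    At 23: go left to 35.
      35 is a leaf — visit 35.
    At 23: no right child.

12 17 5 21 36 25 14 10 23 35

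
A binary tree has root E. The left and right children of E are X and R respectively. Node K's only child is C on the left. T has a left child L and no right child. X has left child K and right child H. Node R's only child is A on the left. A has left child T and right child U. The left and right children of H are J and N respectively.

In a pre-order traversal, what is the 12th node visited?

U

Pre-order visits the node, then its left subtree, then its right subtree.
Visit E.
At E: go left to X.
  Visit X.
  At X: go left to K.
    Visit K.
    At K: go left to C.
      C is a leaf — visit C.
    At K: no right child.
  At X: go right to H.
    Visit H.
    At H: go left to J.
      J is a leaf — visit J.
    At H: go right to N.
      N is a leaf — visit N.
At E: go right to R.
  Visit R.
  At R: go left to A.
    Visit A.
    At A: go left to T.
      Visit T.
      At T: go left to L.
        L is a leaf — visit L.
      At T: no right child.
    At A: go right to U.
      U is a leaf — visit U.
  At R: no right child.
Full pre-order sequence: E, X, K, C, H, J, N, R, A, T, L, U.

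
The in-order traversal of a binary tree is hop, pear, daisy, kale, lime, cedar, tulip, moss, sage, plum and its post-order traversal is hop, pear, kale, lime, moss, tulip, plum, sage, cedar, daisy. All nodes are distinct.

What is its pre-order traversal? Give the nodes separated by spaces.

The last element of post-order is the root; it splits in-order into left and right subtrees.
Root daisy: left subtree has 2 nodes {hop, pear}, right has 7 {kale, lime, cedar, tulip, moss, sage, plum}.
  Root pear: left subtree has 1 node {hop}, right has 0 { }.
  Root cedar: left subtree has 2 nodes {kale, lime}, right has 4 {tulip, moss, sage, plum}.
    Root lime: left subtree has 1 node {kale}, right has 0 { }.
    Root sage: left subtree has 2 nodes {tulip, moss}, right has 1 {plum}.
      Root tulip: left subtree has 0 nodes { }, right has 1 {moss}.

daisy pear hop cedar lime kale sage tulip moss plum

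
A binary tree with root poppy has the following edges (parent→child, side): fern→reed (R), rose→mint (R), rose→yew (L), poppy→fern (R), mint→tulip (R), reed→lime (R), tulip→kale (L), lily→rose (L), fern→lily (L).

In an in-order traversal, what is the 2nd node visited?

yew

In-order visits the left subtree, then the node, then the right subtree.
At poppy: no left child.
Visit poppy.
At poppy: go right to fern.
  At fern: go left to lily.
    At lily: go left to rose.
      At rose: go left to yew.
        yew is a leaf — visit yew.
      Visit rose.
      At rose: go right to mint.
        At mint: no left child.
        Visit mint.
        At mint: go right to tulip.
          At tulip: go left to kale.
            kale is a leaf — visit kale.
          Visit tulip.
          At tulip: no right child.
    Visit lily.
    At lily: no right child.
  Visit fern.
  At fern: go right to reed.
    At reed: no left child.
    Visit reed.
    At reed: go right to lime.
      lime is a leaf — visit lime.
Full in-order sequence: poppy, yew, rose, mint, kale, tulip, lily, fern, reed, lime.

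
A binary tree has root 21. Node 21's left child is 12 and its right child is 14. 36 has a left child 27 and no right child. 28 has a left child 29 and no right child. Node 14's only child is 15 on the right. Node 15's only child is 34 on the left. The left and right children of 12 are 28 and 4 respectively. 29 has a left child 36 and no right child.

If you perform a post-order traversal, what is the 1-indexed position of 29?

3

Post-order visits the left subtree, then the right subtree, then the node.
At 21: go left to 12.
  At 12: go left to 28.
    At 28: go left to 29.
      At 29: go left to 36.
        At 36: go left to 27.
          27 is a leaf — visit 27.
        At 36: no right child.
        Visit 36.
      At 29: no right child.
      Visit 29.
    At 28: no right child.
    Visit 28.
  At 12: go right to 4.
    4 is a leaf — visit 4.
  Visit 12.
At 21: go right to 14.
  At 14: no left child.
  At 14: go right to 15.
    At 15: go left to 34.
      34 is a leaf — visit 34.
    At 15: no right child.
    Visit 15.
  Visit 14.
Visit 21.
Full post-order sequence: 27, 36, 29, 28, 4, 12, 34, 15, 14, 21.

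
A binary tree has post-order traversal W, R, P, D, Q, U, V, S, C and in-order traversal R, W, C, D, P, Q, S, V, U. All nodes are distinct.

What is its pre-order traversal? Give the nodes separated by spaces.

The last element of post-order is the root; it splits in-order into left and right subtrees.
Root C: left subtree has 2 nodes {R, W}, right has 6 {D, P, Q, S, V, U}.
  Root R: left subtree has 0 nodes { }, right has 1 {W}.
  Root S: left subtree has 3 nodes {D, P, Q}, right has 2 {V, U}.
    Root Q: left subtree has 2 nodes {D, P}, right has 0 { }.
      Root D: left subtree has 0 nodes { }, right has 1 {P}.
    Root V: left subtree has 0 nodes { }, right has 1 {U}.

C R W S Q D P V U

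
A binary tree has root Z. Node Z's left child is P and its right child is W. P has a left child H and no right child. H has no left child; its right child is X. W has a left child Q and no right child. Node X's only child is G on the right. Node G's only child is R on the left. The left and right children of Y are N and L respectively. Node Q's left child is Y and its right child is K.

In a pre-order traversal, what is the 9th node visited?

Y

Pre-order visits the node, then its left subtree, then its right subtree.
Visit Z.
At Z: go left to P.
  Visit P.
  At P: go left to H.
    Visit H.
    At H: no left child.
    At H: go right to X.
      Visit X.
      At X: no left child.
      At X: go right to G.
        Visit G.
        At G: go left to R.
          R is a leaf — visit R.
        At G: no right child.
  At P: no right child.
At Z: go right to W.
  Visit W.
  At W: go left to Q.
    Visit Q.
    At Q: go left to Y.
      Visit Y.
      At Y: go left to N.
        N is a leaf — visit N.
      At Y: go right to L.
        L is a leaf — visit L.
    At Q: go right to K.
      K is a leaf — visit K.
  At W: no right child.
Full pre-order sequence: Z, P, H, X, G, R, W, Q, Y, N, L, K.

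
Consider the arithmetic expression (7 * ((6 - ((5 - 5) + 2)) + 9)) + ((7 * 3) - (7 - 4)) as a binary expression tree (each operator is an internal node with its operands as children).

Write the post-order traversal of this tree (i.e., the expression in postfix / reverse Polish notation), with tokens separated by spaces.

7 6 5 5 - 2 + - 9 + * 7 3 * 7 4 - - +

Post-order on an expression tree gives postfix notation: for each operator, emit left operand, right operand, then the operator.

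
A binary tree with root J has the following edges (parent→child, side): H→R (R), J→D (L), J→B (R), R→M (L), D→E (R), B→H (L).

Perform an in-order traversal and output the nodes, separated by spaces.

In-order visits the left subtree, then the node, then the right subtree.
At J: go left to D.
  At D: no left child.
  Visit D.
  At D: go right to E.
    E is a leaf — visit E.
Visit J.
At J: go right to B.
  At B: go left to H.
    At H: no left child.
    Visit H.
    At H: go right to R.
      At R: go left to M.
        M is a leaf — visit M.
      Visit R.
      At R: no right child.
  Visit B.
  At B: no right child.

D E J H M R B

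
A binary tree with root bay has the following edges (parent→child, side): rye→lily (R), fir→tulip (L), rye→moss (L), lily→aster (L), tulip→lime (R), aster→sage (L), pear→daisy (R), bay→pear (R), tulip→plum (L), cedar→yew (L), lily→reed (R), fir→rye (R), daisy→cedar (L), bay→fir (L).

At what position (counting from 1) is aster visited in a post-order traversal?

6

Post-order visits the left subtree, then the right subtree, then the node.
At bay: go left to fir.
  At fir: go left to tulip.
    At tulip: go left to plum.
      plum is a leaf — visit plum.
    At tulip: go right to lime.
      lime is a leaf — visit lime.
    Visit tulip.
  At fir: go right to rye.
    At rye: go left to moss.
      moss is a leaf — visit moss.
    At rye: go right to lily.
      At lily: go left to aster.
        At aster: go left to sage.
          sage is a leaf — visit sage.
        At aster: no right child.
        Visit aster.
      At lily: go right to reed.
        reed is a leaf — visit reed.
      Visit lily.
    Visit rye.
  Visit fir.
At bay: go right to pear.
  At pear: no left child.
  At pear: go right to daisy.
    At daisy: go left to cedar.
      At cedar: go left to yew.
        yew is a leaf — visit yew.
      At cedar: no right child.
      Visit cedar.
    At daisy: no right child.
    Visit daisy.
  Visit pear.
Visit bay.
Full post-order sequence: plum, lime, tulip, moss, sage, aster, reed, lily, rye, fir, yew, cedar, daisy, pear, bay.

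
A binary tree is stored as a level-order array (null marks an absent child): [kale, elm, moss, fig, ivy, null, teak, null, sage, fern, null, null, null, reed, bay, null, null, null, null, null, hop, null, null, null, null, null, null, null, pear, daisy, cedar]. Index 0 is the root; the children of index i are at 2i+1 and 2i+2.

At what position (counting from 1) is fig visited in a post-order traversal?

Post-order visits the left subtree, then the right subtree, then the node.
At kale: go left to elm.
  At elm: go left to fig.
    At fig: no left child.
    At fig: go right to sage.
      sage is a leaf — visit sage.
    Visit fig.
  At elm: go right to ivy.
    At ivy: go left to fern.
      At fern: no left child.
      At fern: go right to hop.
        hop is a leaf — visit hop.
      Visit fern.
    At ivy: no right child.
    Visit ivy.
  Visit elm.
At kale: go right to moss.
  At moss: no left child.
  At moss: go right to teak.
    At teak: go left to reed.
      At reed: no left child.
      At reed: go right to pear.
        pear is a leaf — visit pear.
      Visit reed.
    At teak: go right to bay.
      At bay: go left to daisy.
        daisy is a leaf — visit daisy.
      At bay: go right to cedar.
        cedar is a leaf — visit cedar.
      Visit bay.
    Visit teak.
  Visit moss.
Visit kale.
Full post-order sequence: sage, fig, hop, fern, ivy, elm, pear, reed, daisy, cedar, bay, teak, moss, kale.

2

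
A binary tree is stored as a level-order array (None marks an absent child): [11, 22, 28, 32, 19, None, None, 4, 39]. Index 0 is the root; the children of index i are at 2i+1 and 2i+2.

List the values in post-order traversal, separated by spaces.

4 39 32 19 22 28 11

Post-order visits the left subtree, then the right subtree, then the node.
At 11: go left to 22.
  At 22: go left to 32.
    At 32: go left to 4.
      4 is a leaf — visit 4.
    At 32: go right to 39.
      39 is a leaf — visit 39.
    Visit 32.
  At 22: go right to 19.
    19 is a leaf — visit 19.
  Visit 22.
At 11: go right to 28.
  28 is a leaf — visit 28.
Visit 11.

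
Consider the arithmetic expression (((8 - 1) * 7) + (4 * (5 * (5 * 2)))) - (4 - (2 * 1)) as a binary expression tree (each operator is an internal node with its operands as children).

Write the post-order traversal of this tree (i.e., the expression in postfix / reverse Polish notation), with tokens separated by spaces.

8 1 - 7 * 4 5 5 2 * * * + 4 2 1 * - -

Post-order on an expression tree gives postfix notation: for each operator, emit left operand, right operand, then the operator.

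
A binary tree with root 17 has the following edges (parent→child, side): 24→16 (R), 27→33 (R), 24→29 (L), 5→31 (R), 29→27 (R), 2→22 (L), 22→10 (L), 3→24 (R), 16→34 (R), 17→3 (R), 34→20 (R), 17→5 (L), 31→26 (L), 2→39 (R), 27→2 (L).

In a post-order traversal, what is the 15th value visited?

Post-order visits the left subtree, then the right subtree, then the node.
At 17: go left to 5.
  At 5: no left child.
  At 5: go right to 31.
    At 31: go left to 26.
      26 is a leaf — visit 26.
    At 31: no right child.
    Visit 31.
  Visit 5.
At 17: go right to 3.
  At 3: no left child.
  At 3: go right to 24.
    At 24: go left to 29.
      At 29: no left child.
      At 29: go right to 27.
        At 27: go left to 2.
          At 2: go left to 22.
            At 22: go left to 10.
              10 is a leaf — visit 10.
            At 22: no right child.
            Visit 22.
          At 2: go right to 39.
            39 is a leaf — visit 39.
          Visit 2.
        At 27: go right to 33.
          33 is a leaf — visit 33.
        Visit 27.
      Visit 29.
    At 24: go right to 16.
      At 16: no left child.
      At 16: go right to 34.
        At 34: no left child.
        At 34: go right to 20.
          20 is a leaf — visit 20.
        Visit 34.
      Visit 16.
    Visit 24.
  Visit 3.
Visit 17.
Full post-order sequence: 26, 31, 5, 10, 22, 39, 2, 33, 27, 29, 20, 34, 16, 24, 3, 17.

3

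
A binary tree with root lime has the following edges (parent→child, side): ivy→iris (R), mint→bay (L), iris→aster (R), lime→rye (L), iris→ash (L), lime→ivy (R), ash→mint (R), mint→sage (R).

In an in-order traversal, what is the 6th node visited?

In-order visits the left subtree, then the node, then the right subtree.
At lime: go left to rye.
  rye is a leaf — visit rye.
Visit lime.
At lime: go right to ivy.
  At ivy: no left child.
  Visit ivy.
  At ivy: go right to iris.
    At iris: go left to ash.
      At ash: no left child.
      Visit ash.
      At ash: go right to mint.
        At mint: go left to bay.
          bay is a leaf — visit bay.
        Visit mint.
        At mint: go right to sage.
          sage is a leaf — visit sage.
    Visit iris.
    At iris: go right to aster.
      aster is a leaf — visit aster.
Full in-order sequence: rye, lime, ivy, ash, bay, mint, sage, iris, aster.

mint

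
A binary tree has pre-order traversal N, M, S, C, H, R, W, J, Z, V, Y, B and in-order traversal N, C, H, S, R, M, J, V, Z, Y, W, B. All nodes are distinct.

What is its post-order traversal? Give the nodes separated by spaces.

H C R S V Y Z J B W M N

The first element of pre-order is the root; it splits in-order into left and right subtrees.
Root N: left subtree has 0 nodes { }, right has 11 {C, H, S, R, M, J, V, Z, Y, W, B}.
  Root M: left subtree has 4 nodes {C, H, S, R}, right has 6 {J, V, Z, Y, W, B}.
    Root S: left subtree has 2 nodes {C, H}, right has 1 {R}.
      Root C: left subtree has 0 nodes { }, right has 1 {H}.
    Root W: left subtree has 4 nodes {J, V, Z, Y}, right has 1 {B}.
      Root J: left subtree has 0 nodes { }, right has 3 {V, Z, Y}.
        Root Z: left subtree has 1 node {V}, right has 1 {Y}.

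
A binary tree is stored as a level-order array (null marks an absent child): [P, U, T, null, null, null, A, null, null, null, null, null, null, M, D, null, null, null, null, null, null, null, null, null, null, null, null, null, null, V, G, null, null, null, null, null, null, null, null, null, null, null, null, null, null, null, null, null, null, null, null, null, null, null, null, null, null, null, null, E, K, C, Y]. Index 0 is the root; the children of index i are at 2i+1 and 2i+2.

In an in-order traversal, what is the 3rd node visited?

In-order visits the left subtree, then the node, then the right subtree.
At P: go left to U.
  U is a leaf — visit U.
Visit P.
At P: go right to T.
  At T: no left child.
  Visit T.
  At T: go right to A.
    At A: go left to M.
      M is a leaf — visit M.
    Visit A.
    At A: go right to D.
      At D: go left to V.
        At V: go left to E.
          E is a leaf — visit E.
        Visit V.
        At V: go right to K.
          K is a leaf — visit K.
      Visit D.
      At D: go right to G.
        At G: go left to C.
          C is a leaf — visit C.
        Visit G.
        At G: go right to Y.
          Y is a leaf — visit Y.
Full in-order sequence: U, P, T, M, A, E, V, K, D, C, G, Y.

T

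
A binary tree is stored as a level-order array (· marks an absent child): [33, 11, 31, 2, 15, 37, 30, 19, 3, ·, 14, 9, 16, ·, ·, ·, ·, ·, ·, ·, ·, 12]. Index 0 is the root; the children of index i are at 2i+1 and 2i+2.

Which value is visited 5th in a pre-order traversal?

Pre-order visits the node, then its left subtree, then its right subtree.
Visit 33.
At 33: go left to 11.
  Visit 11.
  At 11: go left to 2.
    Visit 2.
    At 2: go left to 19.
      19 is a leaf — visit 19.
    At 2: go right to 3.
      3 is a leaf — visit 3.
  At 11: go right to 15.
    Visit 15.
    At 15: no left child.
    At 15: go right to 14.
      Visit 14.
      At 14: go left to 12.
        12 is a leaf — visit 12.
      At 14: no right child.
At 33: go right to 31.
  Visit 31.
  At 31: go left to 37.
    Visit 37.
    At 37: go left to 9.
      9 is a leaf — visit 9.
    At 37: go right to 16.
      16 is a leaf — visit 16.
  At 31: go right to 30.
    30 is a leaf — visit 30.
Full pre-order sequence: 33, 11, 2, 19, 3, 15, 14, 12, 31, 37, 9, 16, 30.

3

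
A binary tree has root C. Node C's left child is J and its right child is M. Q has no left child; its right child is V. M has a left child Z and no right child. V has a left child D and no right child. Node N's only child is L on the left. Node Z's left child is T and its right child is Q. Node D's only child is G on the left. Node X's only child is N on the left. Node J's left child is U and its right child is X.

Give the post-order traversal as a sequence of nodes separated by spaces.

Post-order visits the left subtree, then the right subtree, then the node.
At C: go left to J.
  At J: go left to U.
    U is a leaf — visit U.
  At J: go right to X.
    At X: go left to N.
      At N: go left to L.
        L is a leaf — visit L.
      At N: no right child.
      Visit N.
    At X: no right child.
    Visit X.
  Visit J.
At C: go right to M.
  At M: go left to Z.
    At Z: go left to T.
      T is a leaf — visit T.
    At Z: go right to Q.
      At Q: no left child.
      At Q: go right to V.
        At V: go left to D.
          At D: go left to G.
            G is a leaf — visit G.
          At D: no right child.
          Visit D.
        At V: no right child.
        Visit V.
      Visit Q.
    Visit Z.
  At M: no right child.
  Visit M.
Visit C.

U L N X J T G D V Q Z M C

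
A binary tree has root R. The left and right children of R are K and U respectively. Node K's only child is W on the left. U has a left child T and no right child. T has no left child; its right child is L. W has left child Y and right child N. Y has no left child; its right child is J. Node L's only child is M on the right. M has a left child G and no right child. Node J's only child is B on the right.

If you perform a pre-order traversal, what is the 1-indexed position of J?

Pre-order visits the node, then its left subtree, then its right subtree.
Visit R.
At R: go left to K.
  Visit K.
  At K: go left to W.
    Visit W.
    At W: go left to Y.
      Visit Y.
      At Y: no left child.
      At Y: go right to J.
        Visit J.
        At J: no left child.
        At J: go right to B.
          B is a leaf — visit B.
    At W: go right to N.
      N is a leaf — visit N.
  At K: no right child.
At R: go right to U.
  Visit U.
  At U: go left to T.
    Visit T.
    At T: no left child.
    At T: go right to L.
      Visit L.
      At L: no left child.
      At L: go right to M.
        Visit M.
        At M: go left to G.
          G is a leaf — visit G.
        At M: no right child.
  At U: no right child.
Full pre-order sequence: R, K, W, Y, J, B, N, U, T, L, M, G.

5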